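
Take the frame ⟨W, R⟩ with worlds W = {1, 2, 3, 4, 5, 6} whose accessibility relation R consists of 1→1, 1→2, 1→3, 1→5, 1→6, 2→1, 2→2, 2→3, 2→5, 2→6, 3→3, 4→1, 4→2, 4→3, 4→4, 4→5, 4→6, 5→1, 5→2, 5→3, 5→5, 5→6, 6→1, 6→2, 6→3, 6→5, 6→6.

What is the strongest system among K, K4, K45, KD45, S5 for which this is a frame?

Transitive (axiom 4): yes — every two-step R-path is closed by a direct edge.
Euclidean (axiom 5): no — 1 R 3 and 1 R 2, but not 3 R 2.
Serial (axiom D): yes — every world has a successor (e.g. 1 R 1).
Reflexive (axiom T): yes — every world is R-related to itself.
So F validates K, K4; K45 would additionally require R to be Euclidean. The strongest is K4.

K4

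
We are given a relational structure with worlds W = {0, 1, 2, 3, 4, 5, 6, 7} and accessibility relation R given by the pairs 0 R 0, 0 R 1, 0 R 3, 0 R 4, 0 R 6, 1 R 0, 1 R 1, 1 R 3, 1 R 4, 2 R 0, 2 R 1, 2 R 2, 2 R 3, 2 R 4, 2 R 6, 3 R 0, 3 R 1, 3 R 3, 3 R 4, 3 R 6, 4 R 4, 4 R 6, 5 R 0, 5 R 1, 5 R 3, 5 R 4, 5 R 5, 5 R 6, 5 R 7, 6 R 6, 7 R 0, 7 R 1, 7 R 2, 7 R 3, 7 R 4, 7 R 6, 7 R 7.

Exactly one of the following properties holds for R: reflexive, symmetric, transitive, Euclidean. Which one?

Reflexive: yes — every world is R-related to itself.
Symmetric: no — 0 R 4 but not 4 R 0.
Transitive: no — 1 R 0 and 0 R 6, but not 1 R 6.
Euclidean: no — 0 R 1 and 0 R 6, but not 1 R 6.
Only reflexive holds.

reflexive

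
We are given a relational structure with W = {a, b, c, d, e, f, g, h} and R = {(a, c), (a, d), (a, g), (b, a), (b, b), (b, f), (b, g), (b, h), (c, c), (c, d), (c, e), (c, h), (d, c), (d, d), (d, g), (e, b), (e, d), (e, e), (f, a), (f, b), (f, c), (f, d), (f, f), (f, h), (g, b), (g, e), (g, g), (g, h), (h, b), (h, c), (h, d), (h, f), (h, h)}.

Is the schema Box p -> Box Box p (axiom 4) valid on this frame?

Axiom 4 corresponds to the accessibility relation being transitive.
Transitive: no — a R c and c R e, but not a R e.

No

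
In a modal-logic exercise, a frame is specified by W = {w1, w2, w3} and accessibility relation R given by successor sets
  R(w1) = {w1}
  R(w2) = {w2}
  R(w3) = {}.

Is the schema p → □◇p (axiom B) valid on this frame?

The schema B characterises exactly the symmetric frames.
Symmetric: yes — every pair in R has its reverse in R.

Yes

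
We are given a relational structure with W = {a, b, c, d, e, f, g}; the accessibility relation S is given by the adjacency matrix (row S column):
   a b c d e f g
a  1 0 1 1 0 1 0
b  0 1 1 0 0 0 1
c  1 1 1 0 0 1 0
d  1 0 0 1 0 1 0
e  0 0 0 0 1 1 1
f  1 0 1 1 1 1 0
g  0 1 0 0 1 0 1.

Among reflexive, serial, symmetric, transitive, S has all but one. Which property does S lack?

transitive

Reflexive: yes — every world is S-related to itself.
Serial: yes — every world has a successor (e.g. a S a).
Symmetric: yes — every pair in S has its reverse in S.
Transitive: no — a S c and c S b, but not a S b.
Only transitive fails.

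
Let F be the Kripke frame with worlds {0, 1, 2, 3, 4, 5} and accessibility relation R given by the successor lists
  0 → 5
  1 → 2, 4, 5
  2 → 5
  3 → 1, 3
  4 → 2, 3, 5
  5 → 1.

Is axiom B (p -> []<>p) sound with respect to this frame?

Axiom B corresponds to the accessibility relation being symmetric.
Symmetric: no — 0 R 5 but not 5 R 0.

No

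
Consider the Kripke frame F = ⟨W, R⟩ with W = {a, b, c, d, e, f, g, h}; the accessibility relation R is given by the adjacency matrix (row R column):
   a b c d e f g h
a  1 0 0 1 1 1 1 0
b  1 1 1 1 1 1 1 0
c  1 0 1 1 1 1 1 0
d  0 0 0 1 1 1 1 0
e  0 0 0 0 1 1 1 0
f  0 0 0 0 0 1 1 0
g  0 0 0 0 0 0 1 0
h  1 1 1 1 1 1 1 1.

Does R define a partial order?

Yes

Reflexive: yes — every world is R-related to itself.
Transitive: yes — every two-step R-path is closed by a direct edge.
Antisymmetric: yes — no distinct pair is related both ways.
So R is a partial order.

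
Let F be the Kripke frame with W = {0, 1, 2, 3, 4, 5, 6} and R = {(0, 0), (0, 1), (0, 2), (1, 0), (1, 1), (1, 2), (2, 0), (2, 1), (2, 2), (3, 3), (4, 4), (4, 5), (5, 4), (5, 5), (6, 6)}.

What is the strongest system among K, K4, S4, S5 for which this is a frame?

Transitive (axiom 4): yes — every two-step R-path is closed by a direct edge.
Reflexive (axiom T): yes — every world is R-related to itself.
Euclidean (axiom 5): yes — any two successors of a common world are R-related.
So F validates K, K4, S4, S5. The strongest is S5.

S5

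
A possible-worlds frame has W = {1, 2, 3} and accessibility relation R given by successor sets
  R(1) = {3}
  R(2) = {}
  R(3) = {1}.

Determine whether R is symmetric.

Yes

Symmetric: yes — every pair in R has its reverse in R.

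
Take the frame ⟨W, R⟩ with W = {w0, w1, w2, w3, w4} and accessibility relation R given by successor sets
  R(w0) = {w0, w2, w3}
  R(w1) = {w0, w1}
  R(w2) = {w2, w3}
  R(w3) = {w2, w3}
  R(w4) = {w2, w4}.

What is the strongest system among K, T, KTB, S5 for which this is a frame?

T

Reflexive (axiom T): yes — every world is R-related to itself.
Symmetric (axiom B): no — w0 R w2 but not w2 R w0.
Euclidean (axiom 5): no — w0 R w2 and w0 R w0, but not w2 R w0.
So F validates K, T; KTB would additionally require R to be symmetric. The strongest is T.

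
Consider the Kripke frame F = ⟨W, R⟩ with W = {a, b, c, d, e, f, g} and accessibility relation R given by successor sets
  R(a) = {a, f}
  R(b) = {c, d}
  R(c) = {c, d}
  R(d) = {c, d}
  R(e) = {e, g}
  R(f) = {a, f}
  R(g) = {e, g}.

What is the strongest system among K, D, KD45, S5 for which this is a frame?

Serial (axiom D): yes — every world has a successor (e.g. a R a).
Euclidean (axiom 5): yes — any two successors of a common world are R-related.
Transitive (axiom 4): yes — every two-step R-path is closed by a direct edge.
Reflexive (axiom T): no — b is not related to itself.
So F validates K, D, KD45; S5 would additionally require R to be reflexive. The strongest is KD45.

KD45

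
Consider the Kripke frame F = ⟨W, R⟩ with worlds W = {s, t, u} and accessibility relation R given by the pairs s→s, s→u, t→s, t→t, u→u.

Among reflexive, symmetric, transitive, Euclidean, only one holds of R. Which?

Reflexive: yes — every world is R-related to itself.
Symmetric: no — s R u but not u R s.
Transitive: no — t R s and s R u, but not t R u.
Euclidean: no — s R u and s R s, but not u R s.
Only reflexive holds.

reflexive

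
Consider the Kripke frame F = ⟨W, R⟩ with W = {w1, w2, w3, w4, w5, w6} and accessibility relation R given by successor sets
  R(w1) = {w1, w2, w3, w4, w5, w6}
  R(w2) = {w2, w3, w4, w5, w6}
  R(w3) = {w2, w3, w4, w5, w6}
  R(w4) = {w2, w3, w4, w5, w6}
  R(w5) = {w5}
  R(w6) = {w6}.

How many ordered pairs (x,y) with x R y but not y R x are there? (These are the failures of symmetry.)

11

Enumerating: (w1,w2), (w1,w3), (w1,w4), (w1,w5), (w1,w6), (w2,w5), (w2,w6), (w3,w5), (w3,w6), (w4,w5), (w4,w6).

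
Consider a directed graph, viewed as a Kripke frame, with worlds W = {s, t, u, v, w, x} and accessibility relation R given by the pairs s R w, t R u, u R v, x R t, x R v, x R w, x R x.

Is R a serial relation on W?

No

Serial: no — v has no R-successor.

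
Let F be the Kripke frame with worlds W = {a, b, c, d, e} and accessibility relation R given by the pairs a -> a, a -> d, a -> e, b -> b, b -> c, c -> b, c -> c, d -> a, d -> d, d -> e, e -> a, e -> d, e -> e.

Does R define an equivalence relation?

Reflexive: yes — every world is R-related to itself.
Symmetric: yes — every pair in R has its reverse in R.
Transitive: yes — every two-step R-path is closed by a direct edge.
So R is an equivalence relation.

Yes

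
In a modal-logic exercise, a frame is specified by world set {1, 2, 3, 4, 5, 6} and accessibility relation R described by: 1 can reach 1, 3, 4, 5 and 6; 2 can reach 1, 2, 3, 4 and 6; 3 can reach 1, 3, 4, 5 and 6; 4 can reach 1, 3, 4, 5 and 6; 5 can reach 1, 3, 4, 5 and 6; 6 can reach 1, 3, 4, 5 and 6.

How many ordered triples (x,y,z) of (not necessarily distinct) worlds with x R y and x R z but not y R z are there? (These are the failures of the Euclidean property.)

Enumerating: (2,1,2), (2,3,2), (2,4,2), (2,6,2).

4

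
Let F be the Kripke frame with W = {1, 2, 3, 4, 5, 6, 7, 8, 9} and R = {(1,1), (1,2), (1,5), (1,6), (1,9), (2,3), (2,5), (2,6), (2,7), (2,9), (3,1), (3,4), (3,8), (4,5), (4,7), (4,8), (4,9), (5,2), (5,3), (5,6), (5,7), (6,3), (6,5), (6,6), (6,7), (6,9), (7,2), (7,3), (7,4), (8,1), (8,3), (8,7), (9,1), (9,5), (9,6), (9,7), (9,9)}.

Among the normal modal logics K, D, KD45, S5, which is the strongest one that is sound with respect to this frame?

Serial (axiom D): yes — every world has a successor (e.g. 1 R 1).
Euclidean (axiom 5): no — 1 R 5 and 1 R 9, but not 5 R 9.
Transitive (axiom 4): no — 1 R 2 and 2 R 3, but not 1 R 3.
Reflexive (axiom T): no — 2 is not related to itself.
So F validates K, D; KD45 would additionally require R to be Euclidean and transitive. The strongest is D.

D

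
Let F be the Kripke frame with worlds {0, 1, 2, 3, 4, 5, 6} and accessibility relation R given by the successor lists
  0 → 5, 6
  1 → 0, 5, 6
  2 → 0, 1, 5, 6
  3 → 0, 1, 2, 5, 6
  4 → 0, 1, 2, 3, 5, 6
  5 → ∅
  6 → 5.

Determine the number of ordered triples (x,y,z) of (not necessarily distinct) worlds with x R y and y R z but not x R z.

0

R is transitive; there are no such tuples.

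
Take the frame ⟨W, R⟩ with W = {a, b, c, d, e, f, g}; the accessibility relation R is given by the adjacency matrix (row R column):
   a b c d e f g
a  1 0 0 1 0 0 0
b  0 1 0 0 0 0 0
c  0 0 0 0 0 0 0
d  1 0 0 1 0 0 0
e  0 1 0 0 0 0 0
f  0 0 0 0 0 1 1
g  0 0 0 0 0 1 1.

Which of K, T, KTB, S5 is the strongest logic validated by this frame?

Reflexive (axiom T): no — c is not related to itself.
Symmetric (axiom B): no — e R b but not b R e.
Euclidean (axiom 5): yes — any two successors of a common world are R-related.
So F validates K; T would additionally require R to be reflexive. The strongest is K.

K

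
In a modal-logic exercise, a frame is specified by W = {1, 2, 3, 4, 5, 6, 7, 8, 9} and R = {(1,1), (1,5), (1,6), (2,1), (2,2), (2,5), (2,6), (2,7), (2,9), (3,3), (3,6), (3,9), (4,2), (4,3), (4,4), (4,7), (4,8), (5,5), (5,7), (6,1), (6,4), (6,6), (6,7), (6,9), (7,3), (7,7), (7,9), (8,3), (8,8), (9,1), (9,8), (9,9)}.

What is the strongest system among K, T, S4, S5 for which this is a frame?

T

Reflexive (axiom T): yes — every world is R-related to itself.
Transitive (axiom 4): no — 1 R 5 and 5 R 7, but not 1 R 7.
Euclidean (axiom 5): no — 1 R 5 and 1 R 6, but not 5 R 6.
So F validates K, T; S4 would additionally require R to be transitive. The strongest is T.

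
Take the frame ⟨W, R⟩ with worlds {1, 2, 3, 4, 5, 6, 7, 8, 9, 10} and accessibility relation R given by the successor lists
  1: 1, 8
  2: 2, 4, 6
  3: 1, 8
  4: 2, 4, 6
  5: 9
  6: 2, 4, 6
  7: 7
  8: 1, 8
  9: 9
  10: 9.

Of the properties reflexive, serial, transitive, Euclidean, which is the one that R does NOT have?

Reflexive: no — 3 is not related to itself.
Serial: yes — every world has a successor (e.g. 1 R 1).
Transitive: yes — every two-step R-path is closed by a direct edge.
Euclidean: yes — any two successors of a common world are R-related.
Only reflexive fails.

reflexive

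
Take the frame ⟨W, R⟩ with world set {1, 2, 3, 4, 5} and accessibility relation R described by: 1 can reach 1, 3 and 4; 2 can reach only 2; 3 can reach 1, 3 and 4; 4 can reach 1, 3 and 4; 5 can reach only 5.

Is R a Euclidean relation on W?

Yes

Euclidean: yes — any two successors of a common world are R-related.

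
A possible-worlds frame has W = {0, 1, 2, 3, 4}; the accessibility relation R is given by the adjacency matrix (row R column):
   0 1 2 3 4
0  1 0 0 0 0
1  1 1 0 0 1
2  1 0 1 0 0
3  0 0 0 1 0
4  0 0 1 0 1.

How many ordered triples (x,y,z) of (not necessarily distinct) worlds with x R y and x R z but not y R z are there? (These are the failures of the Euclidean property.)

Enumerating: (1,0,1), (1,0,4), (1,4,0), (1,4,1), (2,0,2), (4,2,4).

6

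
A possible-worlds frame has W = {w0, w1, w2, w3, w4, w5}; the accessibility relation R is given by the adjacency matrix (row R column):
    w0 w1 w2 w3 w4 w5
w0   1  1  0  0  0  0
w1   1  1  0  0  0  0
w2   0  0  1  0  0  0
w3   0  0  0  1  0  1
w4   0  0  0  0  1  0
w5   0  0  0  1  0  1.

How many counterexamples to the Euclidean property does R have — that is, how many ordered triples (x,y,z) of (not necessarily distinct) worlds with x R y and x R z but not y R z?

0

R is Euclidean; there are no such tuples.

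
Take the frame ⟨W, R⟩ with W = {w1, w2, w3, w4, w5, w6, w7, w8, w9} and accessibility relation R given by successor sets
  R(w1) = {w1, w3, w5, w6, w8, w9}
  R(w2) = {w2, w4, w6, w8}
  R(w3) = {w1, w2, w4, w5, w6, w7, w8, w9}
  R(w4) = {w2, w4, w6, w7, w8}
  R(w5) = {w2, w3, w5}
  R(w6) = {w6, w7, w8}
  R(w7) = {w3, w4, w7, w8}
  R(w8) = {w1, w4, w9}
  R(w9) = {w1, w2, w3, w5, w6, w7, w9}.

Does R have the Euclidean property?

No

Euclidean: no — w1 R w5 and w1 R w6, but not w5 R w6.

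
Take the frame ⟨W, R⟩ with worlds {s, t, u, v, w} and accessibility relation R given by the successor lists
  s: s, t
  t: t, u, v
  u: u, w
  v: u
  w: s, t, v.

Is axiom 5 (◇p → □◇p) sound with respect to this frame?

No

The schema 5 characterises exactly the Euclidean frames.
Euclidean: no — t R u and t R v, but not u R v.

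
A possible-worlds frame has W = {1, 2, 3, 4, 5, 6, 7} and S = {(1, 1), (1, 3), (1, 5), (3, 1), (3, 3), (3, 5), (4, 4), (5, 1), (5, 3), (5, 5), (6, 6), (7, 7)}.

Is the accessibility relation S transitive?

Transitive: yes — every two-step S-path is closed by a direct edge.

Yes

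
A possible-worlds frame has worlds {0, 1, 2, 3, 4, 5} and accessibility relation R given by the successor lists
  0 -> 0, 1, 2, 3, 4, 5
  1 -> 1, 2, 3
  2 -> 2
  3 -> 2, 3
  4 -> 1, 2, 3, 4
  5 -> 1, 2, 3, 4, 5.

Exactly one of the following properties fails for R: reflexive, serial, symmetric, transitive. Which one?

symmetric

Reflexive: yes — every world is R-related to itself.
Serial: yes — every world has a successor (e.g. 0 R 0).
Symmetric: no — 0 R 1 but not 1 R 0.
Transitive: yes — every two-step R-path is closed by a direct edge.
Only symmetric fails.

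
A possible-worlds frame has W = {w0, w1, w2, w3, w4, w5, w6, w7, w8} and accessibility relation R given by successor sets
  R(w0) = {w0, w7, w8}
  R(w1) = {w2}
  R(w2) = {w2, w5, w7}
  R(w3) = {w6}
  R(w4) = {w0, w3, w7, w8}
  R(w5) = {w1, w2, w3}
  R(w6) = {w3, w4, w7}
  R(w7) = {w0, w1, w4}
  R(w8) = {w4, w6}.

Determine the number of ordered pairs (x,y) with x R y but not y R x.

11

Enumerating: (w0,w8), (w1,w2), (w2,w7), (w4,w0), (w4,w3), (w5,w1), (w5,w3), (w6,w4), (w6,w7), (w7,w1), (w8,w6).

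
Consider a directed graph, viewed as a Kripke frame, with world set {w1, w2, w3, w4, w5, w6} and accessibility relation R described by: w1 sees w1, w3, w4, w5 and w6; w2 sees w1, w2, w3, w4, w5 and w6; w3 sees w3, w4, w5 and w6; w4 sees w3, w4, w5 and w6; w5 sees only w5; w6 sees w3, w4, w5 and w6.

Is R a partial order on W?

No

Reflexive: yes — every world is R-related to itself.
Transitive: yes — every two-step R-path is closed by a direct edge.
Antisymmetric: no — w3 R w4 and w4 R w3 with w3 ≠ w4.
So R is not a partial order.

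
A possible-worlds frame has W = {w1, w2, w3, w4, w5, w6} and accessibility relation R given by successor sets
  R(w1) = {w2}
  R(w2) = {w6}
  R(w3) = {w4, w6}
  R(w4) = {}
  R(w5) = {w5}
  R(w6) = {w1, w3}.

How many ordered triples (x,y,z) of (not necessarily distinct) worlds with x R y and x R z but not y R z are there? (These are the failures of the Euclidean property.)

10

Enumerating: (w1,w2,w2), (w2,w6,w6), (w3,w4,w4), (w3,w4,w6), (w3,w6,w4), (w3,w6,w6), (w6,w1,w1), (w6,w1,w3), (w6,w3,w1), (w6,w3,w3).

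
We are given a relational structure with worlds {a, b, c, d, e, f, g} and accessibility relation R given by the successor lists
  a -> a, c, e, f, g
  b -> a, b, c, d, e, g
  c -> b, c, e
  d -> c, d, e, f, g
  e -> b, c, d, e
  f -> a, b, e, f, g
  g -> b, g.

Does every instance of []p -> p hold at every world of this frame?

Axiom T corresponds to the accessibility relation being reflexive.
Reflexive: yes — every world is R-related to itself.

Yes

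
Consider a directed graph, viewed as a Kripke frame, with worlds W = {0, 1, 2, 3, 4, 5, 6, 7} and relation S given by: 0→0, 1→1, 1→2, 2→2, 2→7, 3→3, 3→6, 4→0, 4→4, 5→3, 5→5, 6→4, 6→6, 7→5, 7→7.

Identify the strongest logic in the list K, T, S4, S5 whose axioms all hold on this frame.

Reflexive (axiom T): yes — every world is S-related to itself.
Transitive (axiom 4): no — 1 S 2 and 2 S 7, but not 1 S 7.
Euclidean (axiom 5): no — 1 S 2 and 1 S 1, but not 2 S 1.
So F validates K, T; S4 would additionally require S to be transitive. The strongest is T.

T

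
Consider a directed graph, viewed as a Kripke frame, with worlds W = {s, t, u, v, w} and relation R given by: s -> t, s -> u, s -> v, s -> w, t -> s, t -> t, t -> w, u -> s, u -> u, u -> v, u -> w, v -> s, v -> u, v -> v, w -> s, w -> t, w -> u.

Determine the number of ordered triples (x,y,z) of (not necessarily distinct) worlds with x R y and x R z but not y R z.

17

Enumerating: (s,t,u), (s,t,v), (s,u,t), (s,v,t), (s,v,w), (s,w,v), (s,w,w), (t,s,s), (t,w,w), (u,s,s), (u,v,w), (u,w,v), (u,w,w), (v,s,s), (w,s,s), (w,t,u), (w,u,t).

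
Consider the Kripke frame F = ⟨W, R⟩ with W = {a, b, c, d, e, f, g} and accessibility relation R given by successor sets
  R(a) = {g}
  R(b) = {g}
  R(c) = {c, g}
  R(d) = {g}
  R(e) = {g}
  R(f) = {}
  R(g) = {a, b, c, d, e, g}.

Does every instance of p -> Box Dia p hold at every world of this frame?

Yes

The schema B characterises exactly the symmetric frames.
Symmetric: yes — every pair in R has its reverse in R.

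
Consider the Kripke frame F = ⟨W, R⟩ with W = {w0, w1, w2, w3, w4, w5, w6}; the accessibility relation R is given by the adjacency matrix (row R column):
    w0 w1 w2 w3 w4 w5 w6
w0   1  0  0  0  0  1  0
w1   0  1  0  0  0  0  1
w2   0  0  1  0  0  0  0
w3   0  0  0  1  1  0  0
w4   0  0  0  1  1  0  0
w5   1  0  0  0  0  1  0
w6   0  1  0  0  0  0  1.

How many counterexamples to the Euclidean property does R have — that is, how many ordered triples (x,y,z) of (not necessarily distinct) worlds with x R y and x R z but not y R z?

R is Euclidean; there are no such tuples.

0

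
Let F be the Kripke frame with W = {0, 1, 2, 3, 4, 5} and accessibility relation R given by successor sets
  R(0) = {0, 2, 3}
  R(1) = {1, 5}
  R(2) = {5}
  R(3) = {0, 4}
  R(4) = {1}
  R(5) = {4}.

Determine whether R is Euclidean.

Euclidean: no — 0 R 2 and 0 R 3, but not 2 R 3.

No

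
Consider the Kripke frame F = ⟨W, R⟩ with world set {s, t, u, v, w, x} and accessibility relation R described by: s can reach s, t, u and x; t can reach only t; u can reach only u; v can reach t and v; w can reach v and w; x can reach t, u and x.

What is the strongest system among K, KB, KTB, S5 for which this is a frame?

Symmetric (axiom B): no — s R t but not t R s.
Reflexive (axiom T): yes — every world is R-related to itself.
Euclidean (axiom 5): no — s R t and s R u, but not t R u.
So F validates K; KB would additionally require R to be symmetric. The strongest is K.

K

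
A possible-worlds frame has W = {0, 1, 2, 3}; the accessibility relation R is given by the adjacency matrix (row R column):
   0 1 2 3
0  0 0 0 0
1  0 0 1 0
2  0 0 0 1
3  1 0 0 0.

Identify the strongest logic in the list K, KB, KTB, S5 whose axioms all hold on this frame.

K

Symmetric (axiom B): no — 1 R 2 but not 2 R 1.
Reflexive (axiom T): no — 0 is not related to itself.
Euclidean (axiom 5): no — 1 R 2 and 1 R 2, but not 2 R 2.
So F validates K; KB would additionally require R to be symmetric. The strongest is K.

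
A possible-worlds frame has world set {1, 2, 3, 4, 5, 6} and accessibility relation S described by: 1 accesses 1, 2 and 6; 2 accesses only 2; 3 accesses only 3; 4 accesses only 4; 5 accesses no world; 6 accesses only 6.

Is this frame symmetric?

Symmetric: no — 1 S 2 but not 2 S 1.

No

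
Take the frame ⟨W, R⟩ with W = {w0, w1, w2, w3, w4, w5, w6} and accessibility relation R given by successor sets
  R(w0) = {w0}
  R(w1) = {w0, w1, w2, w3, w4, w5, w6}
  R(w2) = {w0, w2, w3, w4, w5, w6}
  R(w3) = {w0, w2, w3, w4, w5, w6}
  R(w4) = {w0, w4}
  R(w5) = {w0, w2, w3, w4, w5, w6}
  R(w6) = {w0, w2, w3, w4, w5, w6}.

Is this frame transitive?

Yes

Transitive: yes — every two-step R-path is closed by a direct edge.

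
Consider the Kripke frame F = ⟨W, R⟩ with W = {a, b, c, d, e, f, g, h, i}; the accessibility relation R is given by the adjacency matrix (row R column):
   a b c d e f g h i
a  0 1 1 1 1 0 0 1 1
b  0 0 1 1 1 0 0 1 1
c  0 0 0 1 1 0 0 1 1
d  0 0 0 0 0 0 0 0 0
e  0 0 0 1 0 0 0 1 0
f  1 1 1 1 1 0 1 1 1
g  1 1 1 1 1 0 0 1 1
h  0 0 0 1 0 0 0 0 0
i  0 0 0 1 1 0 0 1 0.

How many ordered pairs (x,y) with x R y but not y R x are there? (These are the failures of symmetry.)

36

Enumerating: (a,b), (a,c), (a,d), (a,e), (a,h), (a,i), (b,c), (b,d), (b,e), (b,h), (b,i), (c,d), … and 24 more.
Total: 36.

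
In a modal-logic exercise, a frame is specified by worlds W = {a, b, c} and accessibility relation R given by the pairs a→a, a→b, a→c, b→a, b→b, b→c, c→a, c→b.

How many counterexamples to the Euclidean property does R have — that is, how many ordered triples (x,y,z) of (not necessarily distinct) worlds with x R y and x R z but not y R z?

Enumerating: (a,c,c), (b,c,c).

2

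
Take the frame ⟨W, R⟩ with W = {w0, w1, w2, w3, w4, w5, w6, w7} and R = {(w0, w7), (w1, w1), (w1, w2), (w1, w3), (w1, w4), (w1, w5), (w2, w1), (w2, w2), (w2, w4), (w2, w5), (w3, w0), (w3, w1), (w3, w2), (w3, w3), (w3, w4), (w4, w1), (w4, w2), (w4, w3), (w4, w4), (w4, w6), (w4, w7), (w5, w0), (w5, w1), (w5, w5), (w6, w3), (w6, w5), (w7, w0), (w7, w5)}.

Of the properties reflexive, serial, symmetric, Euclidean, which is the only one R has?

serial

Reflexive: no — w0 is not related to itself.
Serial: yes — every world has a successor (e.g. w0 R w7).
Symmetric: no — w2 R w5 but not w5 R w2.
Euclidean: no — w1 R w2 and w1 R w3, but not w2 R w3.
Only serial holds.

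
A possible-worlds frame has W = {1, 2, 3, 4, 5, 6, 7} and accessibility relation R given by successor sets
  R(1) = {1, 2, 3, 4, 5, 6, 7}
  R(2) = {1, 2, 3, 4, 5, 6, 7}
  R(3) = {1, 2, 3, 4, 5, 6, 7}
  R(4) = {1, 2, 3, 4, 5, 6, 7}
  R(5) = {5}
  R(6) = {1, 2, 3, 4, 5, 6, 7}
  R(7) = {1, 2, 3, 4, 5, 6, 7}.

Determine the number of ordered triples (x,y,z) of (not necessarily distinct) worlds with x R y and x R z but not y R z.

Enumerating: (1,5,1), (1,5,2), (1,5,3), (1,5,4), (1,5,6), (1,5,7), (2,5,1), (2,5,2), (2,5,3), (2,5,4), (2,5,6), (2,5,7), … and 24 more.
Total: 36.

36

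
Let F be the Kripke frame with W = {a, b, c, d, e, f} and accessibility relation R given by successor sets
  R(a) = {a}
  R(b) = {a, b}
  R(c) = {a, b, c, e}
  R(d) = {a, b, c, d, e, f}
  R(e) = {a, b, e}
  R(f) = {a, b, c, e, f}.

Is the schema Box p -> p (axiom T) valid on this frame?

Yes

By correspondence theory, T is valid on a frame iff R is reflexive.
Reflexive: yes — every world is R-related to itself.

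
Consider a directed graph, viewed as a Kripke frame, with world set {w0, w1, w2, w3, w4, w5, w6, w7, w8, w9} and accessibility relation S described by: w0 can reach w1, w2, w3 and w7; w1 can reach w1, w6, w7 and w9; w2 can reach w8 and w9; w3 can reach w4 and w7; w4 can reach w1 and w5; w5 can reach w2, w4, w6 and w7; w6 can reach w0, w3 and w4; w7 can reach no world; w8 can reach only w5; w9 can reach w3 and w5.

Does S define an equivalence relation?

No

Reflexive: no — w0 is not related to itself.
Symmetric: no — w0 S w1 but not w1 S w0.
Transitive: no — w0 S w1 and w1 S w6, but not w0 S w6.
So S is not an equivalence relation.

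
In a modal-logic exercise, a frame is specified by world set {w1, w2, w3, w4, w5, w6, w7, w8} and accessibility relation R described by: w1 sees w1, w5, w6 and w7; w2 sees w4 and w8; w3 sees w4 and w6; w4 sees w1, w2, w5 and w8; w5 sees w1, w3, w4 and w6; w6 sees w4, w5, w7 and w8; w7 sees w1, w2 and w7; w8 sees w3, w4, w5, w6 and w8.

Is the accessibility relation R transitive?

No

Transitive: no — w1 R w5 and w5 R w3, but not w1 R w3.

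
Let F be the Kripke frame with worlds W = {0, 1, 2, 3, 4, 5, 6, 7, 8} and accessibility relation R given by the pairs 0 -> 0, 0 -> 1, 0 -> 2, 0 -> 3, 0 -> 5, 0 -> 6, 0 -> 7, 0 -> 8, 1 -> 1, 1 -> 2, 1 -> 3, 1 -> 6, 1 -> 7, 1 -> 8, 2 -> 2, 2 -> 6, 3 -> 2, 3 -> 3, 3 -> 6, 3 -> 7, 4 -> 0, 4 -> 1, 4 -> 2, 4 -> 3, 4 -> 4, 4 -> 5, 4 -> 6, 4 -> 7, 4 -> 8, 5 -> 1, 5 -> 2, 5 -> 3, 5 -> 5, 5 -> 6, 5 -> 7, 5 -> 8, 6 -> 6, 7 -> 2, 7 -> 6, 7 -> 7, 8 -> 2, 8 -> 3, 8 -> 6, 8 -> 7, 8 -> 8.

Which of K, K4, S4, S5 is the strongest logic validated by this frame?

S4

Transitive (axiom 4): yes — every two-step R-path is closed by a direct edge.
Reflexive (axiom T): yes — every world is R-related to itself.
Euclidean (axiom 5): no — 0 R 1 and 0 R 5, but not 1 R 5.
So F validates K, K4, S4; S5 would additionally require R to be Euclidean. The strongest is S4.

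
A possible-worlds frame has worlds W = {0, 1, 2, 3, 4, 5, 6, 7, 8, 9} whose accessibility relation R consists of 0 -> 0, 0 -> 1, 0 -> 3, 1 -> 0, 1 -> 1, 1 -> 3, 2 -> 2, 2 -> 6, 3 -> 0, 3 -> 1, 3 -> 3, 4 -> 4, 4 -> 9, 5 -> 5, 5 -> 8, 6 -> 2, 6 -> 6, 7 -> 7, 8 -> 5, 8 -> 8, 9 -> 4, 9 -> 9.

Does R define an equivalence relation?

Yes

Reflexive: yes — every world is R-related to itself.
Symmetric: yes — every pair in R has its reverse in R.
Transitive: yes — every two-step R-path is closed by a direct edge.
So R is an equivalence relation.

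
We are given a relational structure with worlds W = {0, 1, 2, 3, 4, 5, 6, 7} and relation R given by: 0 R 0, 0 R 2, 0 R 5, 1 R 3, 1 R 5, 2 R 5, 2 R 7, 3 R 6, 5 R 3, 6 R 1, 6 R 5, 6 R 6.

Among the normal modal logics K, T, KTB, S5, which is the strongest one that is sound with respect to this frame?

K

Reflexive (axiom T): no — 1 is not related to itself.
Symmetric (axiom B): no — 0 R 2 but not 2 R 0.
Euclidean (axiom 5): no — 0 R 5 and 0 R 2, but not 5 R 2.
So F validates K; T would additionally require R to be reflexive. The strongest is K.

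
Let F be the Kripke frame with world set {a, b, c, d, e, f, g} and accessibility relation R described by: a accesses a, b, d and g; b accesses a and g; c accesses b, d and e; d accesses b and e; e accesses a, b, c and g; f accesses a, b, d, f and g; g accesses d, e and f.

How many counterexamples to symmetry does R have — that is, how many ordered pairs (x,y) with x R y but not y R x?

Enumerating: (a,d), (a,g), (b,g), (c,b), (c,d), (d,b), (d,e), (e,a), (e,b), (f,a), (f,b), (f,d), (g,d).

13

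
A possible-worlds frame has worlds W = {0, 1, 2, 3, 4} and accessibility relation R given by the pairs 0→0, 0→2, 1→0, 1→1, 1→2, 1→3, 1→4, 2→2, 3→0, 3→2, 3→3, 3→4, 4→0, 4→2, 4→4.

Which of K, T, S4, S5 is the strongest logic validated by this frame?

Reflexive (axiom T): yes — every world is R-related to itself.
Transitive (axiom 4): yes — every two-step R-path is closed by a direct edge.
Euclidean (axiom 5): no — 1 R 0 and 1 R 3, but not 0 R 3.
So F validates K, T, S4; S5 would additionally require R to be Euclidean. The strongest is S4.

S4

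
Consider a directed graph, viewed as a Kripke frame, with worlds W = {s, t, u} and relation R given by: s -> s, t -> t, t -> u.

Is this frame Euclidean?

Euclidean: no — t R u and t R t, but not u R t.

No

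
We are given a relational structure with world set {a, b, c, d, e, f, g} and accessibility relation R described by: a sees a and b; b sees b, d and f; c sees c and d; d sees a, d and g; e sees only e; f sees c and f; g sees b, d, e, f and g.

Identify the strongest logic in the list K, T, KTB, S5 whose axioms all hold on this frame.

Reflexive (axiom T): yes — every world is R-related to itself.
Symmetric (axiom B): no — a R b but not b R a.
Euclidean (axiom 5): no — b R d and b R f, but not d R f.
So F validates K, T; KTB would additionally require R to be symmetric. The strongest is T.

T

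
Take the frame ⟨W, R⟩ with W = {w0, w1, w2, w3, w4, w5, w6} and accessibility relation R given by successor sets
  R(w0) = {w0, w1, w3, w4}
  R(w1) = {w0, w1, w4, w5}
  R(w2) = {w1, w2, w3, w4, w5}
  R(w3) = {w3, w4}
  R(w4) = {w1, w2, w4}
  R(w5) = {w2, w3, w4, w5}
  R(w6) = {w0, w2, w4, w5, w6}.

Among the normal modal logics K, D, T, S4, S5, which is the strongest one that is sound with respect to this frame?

T

Serial (axiom D): yes — every world has a successor (e.g. w0 R w0).
Reflexive (axiom T): yes — every world is R-related to itself.
Transitive (axiom 4): no — w0 R w1 and w1 R w5, but not w0 R w5.
Euclidean (axiom 5): no — w0 R w1 and w0 R w3, but not w1 R w3.
So F validates K, D, T; S4 would additionally require R to be transitive. The strongest is T.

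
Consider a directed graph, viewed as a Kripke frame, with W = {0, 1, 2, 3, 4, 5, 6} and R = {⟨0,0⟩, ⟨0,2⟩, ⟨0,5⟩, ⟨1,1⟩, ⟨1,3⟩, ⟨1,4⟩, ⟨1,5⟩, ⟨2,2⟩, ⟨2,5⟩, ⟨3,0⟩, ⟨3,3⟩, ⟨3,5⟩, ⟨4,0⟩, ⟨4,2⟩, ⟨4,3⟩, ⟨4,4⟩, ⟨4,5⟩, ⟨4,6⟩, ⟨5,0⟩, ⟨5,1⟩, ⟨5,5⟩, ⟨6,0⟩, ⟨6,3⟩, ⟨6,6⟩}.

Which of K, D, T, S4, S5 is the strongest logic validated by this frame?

Serial (axiom D): yes — every world has a successor (e.g. 0 R 0).
Reflexive (axiom T): yes — every world is R-related to itself.
Transitive (axiom 4): no — 0 R 5 and 5 R 1, but not 0 R 1.
Euclidean (axiom 5): no — 0 R 5 and 0 R 2, but not 5 R 2.
So F validates K, D, T; S4 would additionally require R to be transitive. The strongest is T.

T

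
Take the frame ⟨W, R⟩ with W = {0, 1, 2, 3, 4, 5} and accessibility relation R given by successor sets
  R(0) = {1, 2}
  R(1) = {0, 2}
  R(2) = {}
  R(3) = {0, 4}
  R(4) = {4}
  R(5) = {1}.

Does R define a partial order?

Reflexive: no — 0 is not related to itself.
Transitive: no — 3 R 0 and 0 R 1, but not 3 R 1.
Antisymmetric: no — 0 R 1 and 1 R 0 with 0 ≠ 1.
So R is not a partial order.

No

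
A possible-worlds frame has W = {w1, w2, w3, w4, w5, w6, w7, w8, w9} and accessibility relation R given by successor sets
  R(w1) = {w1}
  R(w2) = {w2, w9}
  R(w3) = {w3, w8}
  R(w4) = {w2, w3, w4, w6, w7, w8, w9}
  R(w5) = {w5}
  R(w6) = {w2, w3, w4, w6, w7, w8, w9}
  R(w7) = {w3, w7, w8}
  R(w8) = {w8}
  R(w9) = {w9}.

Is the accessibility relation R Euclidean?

Euclidean: no — w4 R w2 and w4 R w3, but not w2 R w3.

No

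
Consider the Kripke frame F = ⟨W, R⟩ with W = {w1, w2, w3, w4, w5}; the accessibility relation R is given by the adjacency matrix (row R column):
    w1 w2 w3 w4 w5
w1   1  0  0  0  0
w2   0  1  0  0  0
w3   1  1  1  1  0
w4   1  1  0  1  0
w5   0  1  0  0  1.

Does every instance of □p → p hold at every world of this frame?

Yes

Axiom T corresponds to the accessibility relation being reflexive.
Reflexive: yes — every world is R-related to itself.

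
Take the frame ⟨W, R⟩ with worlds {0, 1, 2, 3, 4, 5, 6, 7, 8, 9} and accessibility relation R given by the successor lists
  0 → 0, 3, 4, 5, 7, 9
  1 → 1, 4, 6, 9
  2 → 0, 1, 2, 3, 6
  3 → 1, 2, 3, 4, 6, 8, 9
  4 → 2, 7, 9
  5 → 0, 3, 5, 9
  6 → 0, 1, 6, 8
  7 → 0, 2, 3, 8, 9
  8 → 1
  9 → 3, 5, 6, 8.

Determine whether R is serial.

Yes

Serial: yes — every world has a successor (e.g. 0 R 0).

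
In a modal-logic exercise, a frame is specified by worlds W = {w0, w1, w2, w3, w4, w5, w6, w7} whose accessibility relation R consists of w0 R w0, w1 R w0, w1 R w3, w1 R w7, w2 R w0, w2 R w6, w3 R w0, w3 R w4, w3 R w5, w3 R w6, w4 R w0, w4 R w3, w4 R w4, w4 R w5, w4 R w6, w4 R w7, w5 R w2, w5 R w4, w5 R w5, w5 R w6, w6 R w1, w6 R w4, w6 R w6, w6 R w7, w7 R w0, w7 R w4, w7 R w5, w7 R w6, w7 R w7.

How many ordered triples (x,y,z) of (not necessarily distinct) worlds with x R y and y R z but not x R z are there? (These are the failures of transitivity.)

32

Enumerating: (w1,w3,w4), (w1,w3,w5), (w1,w3,w6), (w1,w7,w4), (w1,w7,w5), (w1,w7,w6), (w2,w6,w1), (w2,w6,w4), (w2,w6,w7), (w3,w4,w3), (w3,w4,w7), (w3,w5,w2), … and 20 more.
Total: 32.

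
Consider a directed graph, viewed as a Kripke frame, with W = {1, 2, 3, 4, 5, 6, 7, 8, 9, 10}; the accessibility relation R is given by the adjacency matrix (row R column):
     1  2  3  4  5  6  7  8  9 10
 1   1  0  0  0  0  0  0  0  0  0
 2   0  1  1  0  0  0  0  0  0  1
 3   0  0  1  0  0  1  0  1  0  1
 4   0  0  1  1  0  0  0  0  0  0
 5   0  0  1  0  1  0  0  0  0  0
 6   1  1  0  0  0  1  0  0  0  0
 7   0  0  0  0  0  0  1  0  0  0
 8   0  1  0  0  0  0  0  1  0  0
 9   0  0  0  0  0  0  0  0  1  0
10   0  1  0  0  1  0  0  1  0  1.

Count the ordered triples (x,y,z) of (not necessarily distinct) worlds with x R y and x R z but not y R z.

24

Enumerating: (10,2,5), (10,2,8), (10,5,10), (10,5,2), (10,5,8), (10,8,10), (10,8,5), (2,10,3), (2,3,2), (3,10,3), (3,10,6), (3,6,10), … and 12 more.
Total: 24.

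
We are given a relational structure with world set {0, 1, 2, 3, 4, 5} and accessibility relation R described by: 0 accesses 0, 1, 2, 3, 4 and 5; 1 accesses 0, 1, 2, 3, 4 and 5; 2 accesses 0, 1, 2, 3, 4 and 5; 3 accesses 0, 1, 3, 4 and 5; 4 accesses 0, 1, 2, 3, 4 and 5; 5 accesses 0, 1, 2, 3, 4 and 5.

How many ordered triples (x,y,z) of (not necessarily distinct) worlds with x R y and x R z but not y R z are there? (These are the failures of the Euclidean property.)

Enumerating: (0,3,2), (1,3,2), (2,3,2), (4,3,2), (5,3,2).

5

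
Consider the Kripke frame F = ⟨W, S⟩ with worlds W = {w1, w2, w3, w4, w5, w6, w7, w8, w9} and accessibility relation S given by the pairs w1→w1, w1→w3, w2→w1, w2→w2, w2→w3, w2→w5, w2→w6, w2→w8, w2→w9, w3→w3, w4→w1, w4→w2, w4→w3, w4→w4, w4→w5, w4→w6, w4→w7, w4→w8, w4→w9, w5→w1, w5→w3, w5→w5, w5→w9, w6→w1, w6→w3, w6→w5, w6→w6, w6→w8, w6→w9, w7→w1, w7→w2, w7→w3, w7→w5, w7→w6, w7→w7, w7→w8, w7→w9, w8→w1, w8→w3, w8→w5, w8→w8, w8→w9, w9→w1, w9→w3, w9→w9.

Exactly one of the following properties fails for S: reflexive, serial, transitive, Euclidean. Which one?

Euclidean

Reflexive: yes — every world is S-related to itself.
Serial: yes — every world has a successor (e.g. w1 S w1).
Transitive: yes — every two-step S-path is closed by a direct edge.
Euclidean: no — w2 S w1 and w2 S w5, but not w1 S w5.
Only Euclidean fails.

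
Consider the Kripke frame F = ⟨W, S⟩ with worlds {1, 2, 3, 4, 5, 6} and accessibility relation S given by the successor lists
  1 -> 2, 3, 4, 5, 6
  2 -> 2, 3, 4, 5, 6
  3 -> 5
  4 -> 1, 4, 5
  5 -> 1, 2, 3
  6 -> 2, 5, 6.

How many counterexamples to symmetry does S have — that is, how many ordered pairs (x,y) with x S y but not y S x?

Enumerating: (1,2), (1,3), (1,6), (2,3), (2,4), (4,5), (6,5).

7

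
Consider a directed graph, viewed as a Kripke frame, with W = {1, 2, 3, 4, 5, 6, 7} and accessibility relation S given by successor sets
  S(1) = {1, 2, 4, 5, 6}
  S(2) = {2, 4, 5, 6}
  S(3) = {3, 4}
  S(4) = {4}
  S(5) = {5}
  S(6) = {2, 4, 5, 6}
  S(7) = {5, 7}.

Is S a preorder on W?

Yes

Reflexive: yes — every world is S-related to itself.
Transitive: yes — every two-step S-path is closed by a direct edge.
So S is a preorder.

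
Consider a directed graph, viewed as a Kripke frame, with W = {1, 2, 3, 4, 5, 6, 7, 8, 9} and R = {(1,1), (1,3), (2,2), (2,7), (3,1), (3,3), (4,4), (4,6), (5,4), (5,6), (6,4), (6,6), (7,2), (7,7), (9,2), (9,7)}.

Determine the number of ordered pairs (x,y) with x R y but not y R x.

Enumerating: (5,4), (5,6), (9,2), (9,7).

4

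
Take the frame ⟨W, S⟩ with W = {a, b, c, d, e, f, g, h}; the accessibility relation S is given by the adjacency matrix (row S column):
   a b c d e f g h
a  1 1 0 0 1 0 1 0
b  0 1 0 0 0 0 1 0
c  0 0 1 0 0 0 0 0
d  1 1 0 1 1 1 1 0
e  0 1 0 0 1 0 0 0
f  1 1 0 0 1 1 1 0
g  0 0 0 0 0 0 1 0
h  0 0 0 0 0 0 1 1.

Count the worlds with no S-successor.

0

S is serial; there are no such worlds.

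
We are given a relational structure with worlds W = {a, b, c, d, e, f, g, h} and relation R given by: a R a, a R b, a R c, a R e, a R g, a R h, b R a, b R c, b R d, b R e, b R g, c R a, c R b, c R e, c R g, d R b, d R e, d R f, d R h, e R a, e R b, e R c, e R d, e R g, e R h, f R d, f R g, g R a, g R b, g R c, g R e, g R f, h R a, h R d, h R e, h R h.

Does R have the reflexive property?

Reflexive: no — b is not related to itself.

No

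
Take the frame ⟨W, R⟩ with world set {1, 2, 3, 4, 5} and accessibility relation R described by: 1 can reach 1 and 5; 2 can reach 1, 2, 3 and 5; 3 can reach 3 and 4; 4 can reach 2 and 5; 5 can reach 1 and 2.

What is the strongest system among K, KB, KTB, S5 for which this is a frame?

Symmetric (axiom B): no — 2 R 1 but not 1 R 2.
Reflexive (axiom T): no — 4 is not related to itself.
Euclidean (axiom 5): no — 2 R 1 and 2 R 3, but not 1 R 3.
So F validates K; KB would additionally require R to be symmetric. The strongest is K.

K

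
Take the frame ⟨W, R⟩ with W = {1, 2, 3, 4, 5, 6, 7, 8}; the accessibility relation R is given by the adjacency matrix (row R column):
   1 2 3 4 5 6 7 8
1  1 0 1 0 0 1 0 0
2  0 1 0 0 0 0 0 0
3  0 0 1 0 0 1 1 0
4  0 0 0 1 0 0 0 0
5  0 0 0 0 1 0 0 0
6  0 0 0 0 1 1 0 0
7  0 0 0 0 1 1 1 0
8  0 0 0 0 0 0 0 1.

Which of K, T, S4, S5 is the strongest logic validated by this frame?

Reflexive (axiom T): yes — every world is R-related to itself.
Transitive (axiom 4): no — 1 R 3 and 3 R 7, but not 1 R 7.
Euclidean (axiom 5): no — 1 R 6 and 1 R 3, but not 6 R 3.
So F validates K, T; S4 would additionally require R to be transitive. The strongest is T.

T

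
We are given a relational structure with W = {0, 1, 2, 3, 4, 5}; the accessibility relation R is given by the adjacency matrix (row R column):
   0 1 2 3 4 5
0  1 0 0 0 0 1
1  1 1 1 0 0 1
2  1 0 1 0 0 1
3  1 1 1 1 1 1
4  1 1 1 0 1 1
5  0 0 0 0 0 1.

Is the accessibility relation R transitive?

Transitive: yes — every two-step R-path is closed by a direct edge.

Yes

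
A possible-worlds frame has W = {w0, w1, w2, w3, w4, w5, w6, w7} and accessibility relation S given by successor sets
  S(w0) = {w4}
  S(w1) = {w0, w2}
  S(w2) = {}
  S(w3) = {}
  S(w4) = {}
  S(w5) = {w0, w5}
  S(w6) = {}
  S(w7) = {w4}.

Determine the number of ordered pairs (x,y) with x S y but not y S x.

5

Enumerating: (w0,w4), (w1,w0), (w1,w2), (w5,w0), (w7,w4).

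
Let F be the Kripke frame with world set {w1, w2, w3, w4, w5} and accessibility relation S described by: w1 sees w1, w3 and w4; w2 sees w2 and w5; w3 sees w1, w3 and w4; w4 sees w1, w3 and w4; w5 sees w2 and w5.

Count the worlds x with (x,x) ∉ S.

S is reflexive; there are no such worlds.

0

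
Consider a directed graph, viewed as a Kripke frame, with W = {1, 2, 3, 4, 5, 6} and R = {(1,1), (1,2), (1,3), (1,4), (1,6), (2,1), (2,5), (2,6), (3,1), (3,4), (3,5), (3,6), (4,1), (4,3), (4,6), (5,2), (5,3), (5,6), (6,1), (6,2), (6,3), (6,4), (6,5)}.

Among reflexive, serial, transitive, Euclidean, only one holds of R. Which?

Reflexive: no — 2 is not related to itself.
Serial: yes — every world has a successor (e.g. 1 R 1).
Transitive: no — 1 R 2 and 2 R 5, but not 1 R 5.
Euclidean: no — 1 R 2 and 1 R 3, but not 2 R 3.
Only serial holds.

serial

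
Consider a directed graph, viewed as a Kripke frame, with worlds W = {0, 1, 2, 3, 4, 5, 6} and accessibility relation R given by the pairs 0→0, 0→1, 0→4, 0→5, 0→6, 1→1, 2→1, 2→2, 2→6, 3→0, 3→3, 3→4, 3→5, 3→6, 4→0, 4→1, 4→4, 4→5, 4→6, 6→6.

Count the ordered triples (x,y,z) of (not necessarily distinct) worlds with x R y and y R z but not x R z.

Enumerating: (3,0,1), (3,4,1).

2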